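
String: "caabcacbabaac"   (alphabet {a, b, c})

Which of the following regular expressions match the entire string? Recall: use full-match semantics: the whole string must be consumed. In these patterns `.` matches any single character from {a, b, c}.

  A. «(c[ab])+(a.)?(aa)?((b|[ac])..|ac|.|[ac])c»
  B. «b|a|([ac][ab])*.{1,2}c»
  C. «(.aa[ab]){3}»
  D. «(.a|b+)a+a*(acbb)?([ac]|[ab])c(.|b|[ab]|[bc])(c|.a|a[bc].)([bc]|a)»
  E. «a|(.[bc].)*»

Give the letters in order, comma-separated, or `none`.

A → no match
B → match
C → no match
D → no match
E → no match

B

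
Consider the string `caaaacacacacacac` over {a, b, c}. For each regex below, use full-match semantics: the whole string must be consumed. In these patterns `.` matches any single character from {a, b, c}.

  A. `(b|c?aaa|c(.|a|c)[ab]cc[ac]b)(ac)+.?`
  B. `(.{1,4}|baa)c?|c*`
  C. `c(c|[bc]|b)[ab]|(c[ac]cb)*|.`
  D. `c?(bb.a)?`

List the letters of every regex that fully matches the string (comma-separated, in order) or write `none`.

A → match
B → no match
C → no match
D → no match

A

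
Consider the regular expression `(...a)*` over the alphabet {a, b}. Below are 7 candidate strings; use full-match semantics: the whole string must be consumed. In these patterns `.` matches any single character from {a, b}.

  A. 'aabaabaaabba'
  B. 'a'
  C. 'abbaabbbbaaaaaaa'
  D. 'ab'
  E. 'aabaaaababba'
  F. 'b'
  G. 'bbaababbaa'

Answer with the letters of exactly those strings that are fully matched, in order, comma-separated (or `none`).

A. 'aabaabaaabba' → match
B. 'a' → no match
C → no match
D. 'ab' → no match
E. 'aabaaaababba' → no match
F. 'b' → no match
G. 'bbaababbaa' → no match

A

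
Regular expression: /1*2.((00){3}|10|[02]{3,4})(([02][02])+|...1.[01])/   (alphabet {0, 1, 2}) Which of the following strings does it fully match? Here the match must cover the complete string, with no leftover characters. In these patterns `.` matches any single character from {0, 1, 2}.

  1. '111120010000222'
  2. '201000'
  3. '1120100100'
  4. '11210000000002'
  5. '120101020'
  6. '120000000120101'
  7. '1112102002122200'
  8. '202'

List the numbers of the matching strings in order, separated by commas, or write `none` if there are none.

2, 4, 6

1 → no match
2 → match
3 → no match
4 → match
5 → no match
6 → match
7 → no match
8 → no match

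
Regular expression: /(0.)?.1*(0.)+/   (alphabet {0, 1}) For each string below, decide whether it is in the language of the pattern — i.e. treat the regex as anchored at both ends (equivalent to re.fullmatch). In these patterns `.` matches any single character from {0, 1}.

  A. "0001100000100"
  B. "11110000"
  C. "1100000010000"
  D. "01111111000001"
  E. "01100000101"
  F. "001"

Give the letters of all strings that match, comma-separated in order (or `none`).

A → match
B → match
C → no match
D → match
E → match
F → match

A, B, D, E, F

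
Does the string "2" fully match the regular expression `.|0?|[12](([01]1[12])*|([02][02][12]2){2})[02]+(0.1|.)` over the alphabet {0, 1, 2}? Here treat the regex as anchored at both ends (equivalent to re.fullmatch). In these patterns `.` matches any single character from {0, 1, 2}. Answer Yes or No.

Yes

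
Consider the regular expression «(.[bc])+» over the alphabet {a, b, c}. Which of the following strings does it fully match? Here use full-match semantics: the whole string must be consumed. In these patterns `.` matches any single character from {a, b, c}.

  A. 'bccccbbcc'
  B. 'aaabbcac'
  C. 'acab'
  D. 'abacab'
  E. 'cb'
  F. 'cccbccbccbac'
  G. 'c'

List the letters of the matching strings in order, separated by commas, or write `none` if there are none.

C, D, E, F

A → no match
B → no match
C → match
D → match
E → match
F → match
G → no match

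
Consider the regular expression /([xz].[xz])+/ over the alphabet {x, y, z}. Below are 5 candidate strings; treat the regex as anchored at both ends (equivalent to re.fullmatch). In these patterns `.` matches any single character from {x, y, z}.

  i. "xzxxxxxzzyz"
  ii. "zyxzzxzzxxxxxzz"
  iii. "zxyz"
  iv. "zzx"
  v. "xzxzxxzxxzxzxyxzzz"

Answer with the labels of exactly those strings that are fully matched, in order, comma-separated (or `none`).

ii, iv, v

i → no match
ii → match
iii → no match
iv → match
v → match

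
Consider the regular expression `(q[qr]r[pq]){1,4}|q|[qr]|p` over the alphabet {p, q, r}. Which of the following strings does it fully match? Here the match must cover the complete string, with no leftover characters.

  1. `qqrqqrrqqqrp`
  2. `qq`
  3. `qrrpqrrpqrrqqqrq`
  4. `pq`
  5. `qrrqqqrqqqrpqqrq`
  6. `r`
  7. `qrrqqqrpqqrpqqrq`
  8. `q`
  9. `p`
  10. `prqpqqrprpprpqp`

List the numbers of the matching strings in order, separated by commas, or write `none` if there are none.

1, 3, 5, 6, 7, 8, 9

1 → match
2 → no match
3 → match
4 → no match
5 → match
6 → match
7 → match
8 → match
9 → match
10 → no match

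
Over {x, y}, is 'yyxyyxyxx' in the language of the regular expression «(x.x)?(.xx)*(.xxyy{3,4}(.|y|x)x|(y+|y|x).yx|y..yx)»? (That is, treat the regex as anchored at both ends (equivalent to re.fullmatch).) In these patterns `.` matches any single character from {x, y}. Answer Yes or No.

No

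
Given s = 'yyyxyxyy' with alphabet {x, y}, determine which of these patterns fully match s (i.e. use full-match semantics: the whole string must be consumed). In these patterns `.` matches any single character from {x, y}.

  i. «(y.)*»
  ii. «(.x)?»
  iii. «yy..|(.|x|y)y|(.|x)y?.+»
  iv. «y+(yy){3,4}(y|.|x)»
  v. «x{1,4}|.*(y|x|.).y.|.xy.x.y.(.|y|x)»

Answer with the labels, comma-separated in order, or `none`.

i → match
ii → no match
iii → match
iv → no match
v → match

i, iii, v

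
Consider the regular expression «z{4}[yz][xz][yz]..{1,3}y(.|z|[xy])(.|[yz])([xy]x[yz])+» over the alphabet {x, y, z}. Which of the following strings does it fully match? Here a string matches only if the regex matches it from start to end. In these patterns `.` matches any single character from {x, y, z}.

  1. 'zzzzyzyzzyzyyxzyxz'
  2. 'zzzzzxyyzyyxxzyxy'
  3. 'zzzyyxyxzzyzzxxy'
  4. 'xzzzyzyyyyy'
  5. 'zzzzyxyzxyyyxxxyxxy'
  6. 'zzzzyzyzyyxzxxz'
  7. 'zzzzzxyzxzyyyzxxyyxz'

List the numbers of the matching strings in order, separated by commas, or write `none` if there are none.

1 → match
2 → no match
3 → no match
4 → no match — must start with 'z'
5 → match
6 → match
7 → match

1, 5, 6, 7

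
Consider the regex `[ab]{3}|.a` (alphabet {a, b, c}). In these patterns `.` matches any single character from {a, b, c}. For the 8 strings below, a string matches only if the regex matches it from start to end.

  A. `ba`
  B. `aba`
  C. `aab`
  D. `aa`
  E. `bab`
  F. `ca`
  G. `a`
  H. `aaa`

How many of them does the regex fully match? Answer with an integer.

A → match
B → match
C → match
D → match
E → match
F → match
G → no match
H → match
Total matched: 7

7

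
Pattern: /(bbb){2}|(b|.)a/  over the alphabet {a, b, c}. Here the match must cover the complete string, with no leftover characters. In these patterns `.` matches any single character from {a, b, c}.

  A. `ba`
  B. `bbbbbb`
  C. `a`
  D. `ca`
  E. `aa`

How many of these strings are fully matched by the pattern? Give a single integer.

A → match
B → match
C → no match
D → match
E → match
Total matched: 4

4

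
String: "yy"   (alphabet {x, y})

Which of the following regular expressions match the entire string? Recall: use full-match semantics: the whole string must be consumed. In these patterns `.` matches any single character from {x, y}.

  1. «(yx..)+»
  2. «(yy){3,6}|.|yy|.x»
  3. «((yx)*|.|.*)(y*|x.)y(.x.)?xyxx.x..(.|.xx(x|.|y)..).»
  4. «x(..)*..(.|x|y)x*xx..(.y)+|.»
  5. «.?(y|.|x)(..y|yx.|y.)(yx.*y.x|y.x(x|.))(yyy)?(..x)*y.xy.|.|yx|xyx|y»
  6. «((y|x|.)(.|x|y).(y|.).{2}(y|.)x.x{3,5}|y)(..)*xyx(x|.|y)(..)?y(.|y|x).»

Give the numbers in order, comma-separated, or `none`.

2

1 → no match — must start with "yx"
2 → match
3 → no match
4 → no match
5 → no match
6 → no match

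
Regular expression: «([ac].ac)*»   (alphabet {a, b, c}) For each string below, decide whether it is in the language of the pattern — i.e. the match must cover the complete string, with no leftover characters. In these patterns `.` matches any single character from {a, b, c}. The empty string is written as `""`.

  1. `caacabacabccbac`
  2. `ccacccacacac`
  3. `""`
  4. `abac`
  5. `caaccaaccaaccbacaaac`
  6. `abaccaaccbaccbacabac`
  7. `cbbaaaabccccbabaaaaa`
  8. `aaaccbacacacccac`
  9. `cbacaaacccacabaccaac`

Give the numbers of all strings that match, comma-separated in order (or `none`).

2, 3, 4, 5, 6, 8, 9

1 → no match
2. `ccacccacacac` → match
3. `""` → match
4. `abac` → match
5 → match
6 → match
7 → no match
8 → match
9 → match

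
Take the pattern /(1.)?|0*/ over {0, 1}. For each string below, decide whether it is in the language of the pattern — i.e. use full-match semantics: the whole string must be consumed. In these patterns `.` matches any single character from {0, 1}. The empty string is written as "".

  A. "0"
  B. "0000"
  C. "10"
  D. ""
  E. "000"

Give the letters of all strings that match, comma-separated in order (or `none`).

A. "0" → match
B. "0000" → match
C. "10" → match
D. "" → match
E. "000" → match

A, B, C, D, E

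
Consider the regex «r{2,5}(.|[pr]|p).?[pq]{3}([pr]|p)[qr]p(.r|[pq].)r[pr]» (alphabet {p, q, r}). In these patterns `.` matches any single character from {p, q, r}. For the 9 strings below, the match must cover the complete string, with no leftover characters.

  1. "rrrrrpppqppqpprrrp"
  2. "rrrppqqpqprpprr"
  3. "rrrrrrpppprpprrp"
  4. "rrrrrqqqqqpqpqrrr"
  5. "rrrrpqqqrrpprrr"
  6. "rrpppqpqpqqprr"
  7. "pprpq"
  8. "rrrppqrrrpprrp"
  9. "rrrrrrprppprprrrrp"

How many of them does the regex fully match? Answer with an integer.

3

1 → no match
2 → no match
3 → match
4 → match
5 → match
6 → no match
7. "pprpq" → no match — must start with "r"
8 → no match
9 → no match
Total matched: 3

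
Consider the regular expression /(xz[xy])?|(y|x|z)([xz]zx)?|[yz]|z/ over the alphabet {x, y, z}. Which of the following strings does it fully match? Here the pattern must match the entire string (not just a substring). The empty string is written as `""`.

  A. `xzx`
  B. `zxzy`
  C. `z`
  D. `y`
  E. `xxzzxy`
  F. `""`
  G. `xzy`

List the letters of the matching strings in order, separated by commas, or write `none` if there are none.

A, C, D, F, G

A → match
B → no match
C → match
D → match
E → no match
F → match
G → match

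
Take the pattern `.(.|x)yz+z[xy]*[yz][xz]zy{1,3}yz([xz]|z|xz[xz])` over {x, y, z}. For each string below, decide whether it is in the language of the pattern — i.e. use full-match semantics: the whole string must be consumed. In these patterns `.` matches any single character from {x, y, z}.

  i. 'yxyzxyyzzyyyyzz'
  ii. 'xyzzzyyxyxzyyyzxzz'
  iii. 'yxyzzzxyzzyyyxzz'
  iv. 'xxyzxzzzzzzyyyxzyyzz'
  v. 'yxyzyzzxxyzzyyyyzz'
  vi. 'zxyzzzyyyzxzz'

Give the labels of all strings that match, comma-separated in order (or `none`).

none

i → no match
ii → no match
iii → no match
iv → no match
v → no match
vi → no match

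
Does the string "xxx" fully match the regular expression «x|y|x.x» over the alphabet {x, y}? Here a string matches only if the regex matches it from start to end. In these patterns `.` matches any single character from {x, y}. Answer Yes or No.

Yes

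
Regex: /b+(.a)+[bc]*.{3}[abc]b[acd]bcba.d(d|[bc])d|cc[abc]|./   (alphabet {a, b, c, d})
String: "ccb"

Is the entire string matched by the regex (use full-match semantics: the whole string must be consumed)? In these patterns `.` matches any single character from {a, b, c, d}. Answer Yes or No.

Yes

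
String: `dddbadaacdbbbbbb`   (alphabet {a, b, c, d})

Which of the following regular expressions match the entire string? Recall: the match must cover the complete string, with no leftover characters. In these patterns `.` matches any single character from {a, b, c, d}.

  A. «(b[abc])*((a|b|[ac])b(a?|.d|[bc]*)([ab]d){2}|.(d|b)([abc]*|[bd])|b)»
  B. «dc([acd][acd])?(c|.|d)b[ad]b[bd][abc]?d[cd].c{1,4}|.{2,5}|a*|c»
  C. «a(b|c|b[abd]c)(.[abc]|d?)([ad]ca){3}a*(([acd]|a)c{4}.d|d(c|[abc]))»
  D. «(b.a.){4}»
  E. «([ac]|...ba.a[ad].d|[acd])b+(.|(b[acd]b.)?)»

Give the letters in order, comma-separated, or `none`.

A → no match
B → no match
C → no match — must start with `a`
D → no match — must start with `b`
E → match

E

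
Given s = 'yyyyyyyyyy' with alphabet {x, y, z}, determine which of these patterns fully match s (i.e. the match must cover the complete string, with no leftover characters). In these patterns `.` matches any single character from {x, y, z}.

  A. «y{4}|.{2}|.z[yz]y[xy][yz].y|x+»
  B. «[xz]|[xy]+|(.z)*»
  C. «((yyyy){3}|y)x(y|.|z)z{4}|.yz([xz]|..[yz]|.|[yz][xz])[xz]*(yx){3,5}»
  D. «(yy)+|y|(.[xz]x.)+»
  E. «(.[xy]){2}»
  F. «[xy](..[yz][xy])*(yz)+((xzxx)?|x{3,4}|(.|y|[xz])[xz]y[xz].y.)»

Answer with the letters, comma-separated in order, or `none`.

B, D

A → no match
B → match
C → no match
D → match
E → no match
F → no match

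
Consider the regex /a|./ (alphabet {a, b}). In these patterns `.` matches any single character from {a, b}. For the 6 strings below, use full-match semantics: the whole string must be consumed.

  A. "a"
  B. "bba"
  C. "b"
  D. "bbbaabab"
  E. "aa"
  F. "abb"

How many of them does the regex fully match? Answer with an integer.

A → match
B → no match
C → match
D → no match
E → no match
F → no match
Total matched: 2

2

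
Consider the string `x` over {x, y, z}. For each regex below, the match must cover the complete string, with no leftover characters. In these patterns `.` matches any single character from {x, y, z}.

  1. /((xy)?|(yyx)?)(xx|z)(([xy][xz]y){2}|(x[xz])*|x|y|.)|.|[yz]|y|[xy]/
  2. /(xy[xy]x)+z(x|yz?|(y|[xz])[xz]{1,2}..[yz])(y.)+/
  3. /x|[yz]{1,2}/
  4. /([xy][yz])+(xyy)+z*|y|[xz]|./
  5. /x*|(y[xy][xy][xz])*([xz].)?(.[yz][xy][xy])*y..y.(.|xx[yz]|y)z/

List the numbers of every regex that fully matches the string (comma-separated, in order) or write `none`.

1, 3, 4, 5

1 → match
2 → no match — must start with `xy`
3 → match
4 → match
5 → match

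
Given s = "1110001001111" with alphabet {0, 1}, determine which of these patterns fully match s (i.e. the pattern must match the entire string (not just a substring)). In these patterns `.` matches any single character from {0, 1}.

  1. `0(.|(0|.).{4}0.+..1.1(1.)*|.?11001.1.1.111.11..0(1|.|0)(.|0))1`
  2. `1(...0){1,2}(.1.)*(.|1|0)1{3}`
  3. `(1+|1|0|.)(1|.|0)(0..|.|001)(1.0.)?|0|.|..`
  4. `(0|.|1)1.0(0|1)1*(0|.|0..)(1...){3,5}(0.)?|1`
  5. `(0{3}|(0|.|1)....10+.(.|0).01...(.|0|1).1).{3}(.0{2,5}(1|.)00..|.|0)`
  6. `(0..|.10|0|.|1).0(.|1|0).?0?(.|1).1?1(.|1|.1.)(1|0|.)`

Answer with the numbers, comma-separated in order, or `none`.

2

1 → no match — must start with "0"
2 → match
3 → no match
4 → no match
5 → no match
6 → no match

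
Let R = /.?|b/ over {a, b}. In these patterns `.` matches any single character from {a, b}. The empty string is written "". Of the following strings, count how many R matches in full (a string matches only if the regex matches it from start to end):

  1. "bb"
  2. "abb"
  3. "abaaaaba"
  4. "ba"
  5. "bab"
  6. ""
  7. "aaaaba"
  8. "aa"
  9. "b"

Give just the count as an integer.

1 → no match
2 → no match
3 → no match
4 → no match
5 → no match
6 → match
7 → no match
8 → no match
9 → match
Total matched: 2

2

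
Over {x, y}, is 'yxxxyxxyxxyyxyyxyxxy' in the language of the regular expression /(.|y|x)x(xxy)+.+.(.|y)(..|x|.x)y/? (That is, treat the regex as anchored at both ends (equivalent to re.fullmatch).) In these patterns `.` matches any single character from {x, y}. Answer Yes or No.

Yes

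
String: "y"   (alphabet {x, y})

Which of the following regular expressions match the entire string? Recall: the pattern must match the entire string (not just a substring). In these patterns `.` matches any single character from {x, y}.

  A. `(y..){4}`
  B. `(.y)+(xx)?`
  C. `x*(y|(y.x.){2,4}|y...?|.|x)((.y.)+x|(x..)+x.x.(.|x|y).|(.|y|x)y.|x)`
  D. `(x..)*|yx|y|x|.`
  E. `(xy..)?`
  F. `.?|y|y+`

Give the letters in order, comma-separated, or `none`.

D, F

A → no match
B → no match
C → no match
D → match
E → no match
F → match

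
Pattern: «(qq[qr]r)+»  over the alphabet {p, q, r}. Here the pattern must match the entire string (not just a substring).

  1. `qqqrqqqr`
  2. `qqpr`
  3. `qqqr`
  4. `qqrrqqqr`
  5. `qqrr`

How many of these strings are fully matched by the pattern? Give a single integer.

4

1 → match
2 → no match
3 → match
4 → match
5 → match
Total matched: 4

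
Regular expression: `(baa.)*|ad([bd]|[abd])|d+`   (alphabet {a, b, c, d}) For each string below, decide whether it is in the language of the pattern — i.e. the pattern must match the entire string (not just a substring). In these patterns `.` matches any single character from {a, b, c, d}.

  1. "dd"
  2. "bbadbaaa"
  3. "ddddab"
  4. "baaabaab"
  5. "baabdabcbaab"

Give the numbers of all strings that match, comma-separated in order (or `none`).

1 → match
2 → no match
3 → no match
4 → match
5 → no match

1, 4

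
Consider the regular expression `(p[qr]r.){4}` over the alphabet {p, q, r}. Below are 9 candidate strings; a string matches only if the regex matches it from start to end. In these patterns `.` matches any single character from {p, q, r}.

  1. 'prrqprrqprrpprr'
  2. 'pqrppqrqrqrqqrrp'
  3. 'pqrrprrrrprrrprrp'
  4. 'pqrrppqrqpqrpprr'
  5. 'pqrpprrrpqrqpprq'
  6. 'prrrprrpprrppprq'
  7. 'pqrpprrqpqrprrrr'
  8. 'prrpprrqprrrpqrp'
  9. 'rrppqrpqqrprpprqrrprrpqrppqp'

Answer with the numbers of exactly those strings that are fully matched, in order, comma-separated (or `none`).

1 → no match
2 → no match
3 → no match
4 → no match
5 → no match
6 → no match
7 → no match
8 → match
9 → no match — must start with 'p'

8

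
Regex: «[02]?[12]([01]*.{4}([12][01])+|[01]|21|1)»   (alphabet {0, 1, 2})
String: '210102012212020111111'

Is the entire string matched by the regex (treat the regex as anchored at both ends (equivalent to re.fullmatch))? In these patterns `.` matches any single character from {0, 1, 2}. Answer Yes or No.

Yes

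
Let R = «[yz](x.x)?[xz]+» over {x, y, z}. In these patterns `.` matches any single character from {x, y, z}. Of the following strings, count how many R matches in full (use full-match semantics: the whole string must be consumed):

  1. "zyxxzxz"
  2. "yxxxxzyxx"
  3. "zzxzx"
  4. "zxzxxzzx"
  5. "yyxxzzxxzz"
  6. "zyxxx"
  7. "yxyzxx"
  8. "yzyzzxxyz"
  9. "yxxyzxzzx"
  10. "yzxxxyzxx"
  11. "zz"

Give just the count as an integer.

1. "zyxxzxz" → no match
2. "yxxxxzyxx" → no match
3. "zzxzx" → match
4. "zxzxxzzx" → match
5. "yyxxzzxxzz" → no match
6. "zyxxx" → no match
7. "yxyzxx" → no match
8. "yzyzzxxyz" → no match
9. "yxxyzxzzx" → no match
10. "yzxxxyzxx" → no match
11. "zz" → match
Total matched: 3

3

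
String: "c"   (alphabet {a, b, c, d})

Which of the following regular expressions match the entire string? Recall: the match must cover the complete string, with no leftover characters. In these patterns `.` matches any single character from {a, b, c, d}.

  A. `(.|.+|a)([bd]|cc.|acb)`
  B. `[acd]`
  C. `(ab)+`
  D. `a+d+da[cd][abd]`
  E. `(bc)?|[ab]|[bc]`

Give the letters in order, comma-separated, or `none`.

A → no match
B → match
C → no match — must start with "ab"
D → no match — must start with "a"
E → match

B, E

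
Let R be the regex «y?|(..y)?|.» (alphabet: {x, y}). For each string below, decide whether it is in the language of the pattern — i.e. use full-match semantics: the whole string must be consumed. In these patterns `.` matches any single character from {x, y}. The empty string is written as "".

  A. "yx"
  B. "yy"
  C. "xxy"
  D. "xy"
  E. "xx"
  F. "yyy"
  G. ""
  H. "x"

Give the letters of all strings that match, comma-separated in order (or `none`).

A → no match
B → no match
C → match
D → no match
E → no match
F → match
G → match
H → match

C, F, G, H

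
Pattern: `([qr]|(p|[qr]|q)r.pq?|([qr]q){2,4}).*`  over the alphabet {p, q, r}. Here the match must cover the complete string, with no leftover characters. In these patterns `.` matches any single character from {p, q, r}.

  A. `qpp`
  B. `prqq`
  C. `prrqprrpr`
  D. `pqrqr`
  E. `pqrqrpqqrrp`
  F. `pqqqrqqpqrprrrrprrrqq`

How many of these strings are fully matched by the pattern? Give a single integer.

A → match
B → no match
C → no match
D → no match
E → no match
F → no match
Total matched: 1

1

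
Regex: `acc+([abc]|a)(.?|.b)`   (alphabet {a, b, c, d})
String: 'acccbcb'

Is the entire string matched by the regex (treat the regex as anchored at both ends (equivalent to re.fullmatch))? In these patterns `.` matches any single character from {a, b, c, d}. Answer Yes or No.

Yes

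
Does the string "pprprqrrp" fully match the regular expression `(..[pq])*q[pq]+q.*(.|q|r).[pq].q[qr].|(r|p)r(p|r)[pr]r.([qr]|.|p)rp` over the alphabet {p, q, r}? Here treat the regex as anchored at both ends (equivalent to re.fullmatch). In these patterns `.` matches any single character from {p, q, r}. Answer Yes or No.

No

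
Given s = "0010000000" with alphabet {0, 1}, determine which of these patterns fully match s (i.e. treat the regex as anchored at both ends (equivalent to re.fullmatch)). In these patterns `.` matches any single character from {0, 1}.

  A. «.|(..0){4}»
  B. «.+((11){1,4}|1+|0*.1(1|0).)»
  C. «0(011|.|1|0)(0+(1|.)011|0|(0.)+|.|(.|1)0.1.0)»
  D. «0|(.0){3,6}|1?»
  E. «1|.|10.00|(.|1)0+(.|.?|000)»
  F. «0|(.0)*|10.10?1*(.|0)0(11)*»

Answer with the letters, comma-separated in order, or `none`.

A → no match
B → no match
C → no match
D → match
E → no match
F → match

D, F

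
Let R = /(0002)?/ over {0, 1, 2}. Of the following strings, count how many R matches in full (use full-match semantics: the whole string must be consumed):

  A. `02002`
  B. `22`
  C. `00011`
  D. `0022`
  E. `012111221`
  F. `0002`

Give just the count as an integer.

A → no match
B → no match
C → no match
D → no match
E → no match
F → match
Total matched: 1

1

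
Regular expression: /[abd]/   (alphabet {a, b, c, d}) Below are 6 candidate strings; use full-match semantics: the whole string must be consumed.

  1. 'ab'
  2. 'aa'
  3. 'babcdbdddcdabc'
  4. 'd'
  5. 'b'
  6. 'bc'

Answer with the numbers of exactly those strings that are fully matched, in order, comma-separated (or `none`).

1. 'ab' → no match
2. 'aa' → no match
3 → no match
4. 'd' → match
5. 'b' → match
6. 'bc' → no match

4, 5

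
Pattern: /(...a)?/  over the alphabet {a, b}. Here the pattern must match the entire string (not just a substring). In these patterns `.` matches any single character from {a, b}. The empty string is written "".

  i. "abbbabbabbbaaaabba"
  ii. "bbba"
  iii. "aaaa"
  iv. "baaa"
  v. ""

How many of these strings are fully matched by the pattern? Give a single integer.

4

i → no match
ii → match
iii → match
iv → match
v → match
Total matched: 4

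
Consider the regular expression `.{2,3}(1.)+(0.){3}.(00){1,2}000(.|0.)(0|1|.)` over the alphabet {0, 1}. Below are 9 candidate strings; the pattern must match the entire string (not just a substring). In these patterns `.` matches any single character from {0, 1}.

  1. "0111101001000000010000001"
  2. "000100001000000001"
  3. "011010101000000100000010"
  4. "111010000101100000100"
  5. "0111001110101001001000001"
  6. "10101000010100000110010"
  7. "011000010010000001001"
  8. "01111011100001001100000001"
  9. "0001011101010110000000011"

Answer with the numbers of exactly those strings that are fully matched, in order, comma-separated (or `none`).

1 → no match
2 → no match
3 → match
4 → no match
5 → no match
6 → no match
7 → no match
8 → no match
9 → no match

3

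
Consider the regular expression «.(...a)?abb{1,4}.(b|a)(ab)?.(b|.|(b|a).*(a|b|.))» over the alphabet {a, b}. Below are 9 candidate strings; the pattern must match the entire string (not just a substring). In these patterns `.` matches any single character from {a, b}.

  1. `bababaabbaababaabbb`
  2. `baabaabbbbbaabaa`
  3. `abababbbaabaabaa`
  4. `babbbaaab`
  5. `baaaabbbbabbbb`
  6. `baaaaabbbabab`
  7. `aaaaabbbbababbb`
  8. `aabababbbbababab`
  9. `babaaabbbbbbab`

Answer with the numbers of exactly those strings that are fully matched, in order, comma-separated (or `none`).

1 → no match
2 → match
3 → no match
4 → match
5 → no match
6 → match
7 → no match
8 → no match
9 → match

2, 4, 6, 9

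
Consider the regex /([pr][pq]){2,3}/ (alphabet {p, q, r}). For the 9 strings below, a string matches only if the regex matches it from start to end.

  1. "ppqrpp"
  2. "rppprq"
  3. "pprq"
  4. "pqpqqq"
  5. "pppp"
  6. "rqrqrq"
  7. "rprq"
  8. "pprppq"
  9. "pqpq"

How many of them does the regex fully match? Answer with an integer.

1 → no match
2 → match
3 → match
4 → no match
5 → match
6 → match
7 → match
8 → match
9 → match
Total matched: 7

7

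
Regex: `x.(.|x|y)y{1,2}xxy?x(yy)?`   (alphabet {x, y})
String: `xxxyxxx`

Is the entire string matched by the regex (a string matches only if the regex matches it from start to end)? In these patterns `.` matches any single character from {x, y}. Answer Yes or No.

Yes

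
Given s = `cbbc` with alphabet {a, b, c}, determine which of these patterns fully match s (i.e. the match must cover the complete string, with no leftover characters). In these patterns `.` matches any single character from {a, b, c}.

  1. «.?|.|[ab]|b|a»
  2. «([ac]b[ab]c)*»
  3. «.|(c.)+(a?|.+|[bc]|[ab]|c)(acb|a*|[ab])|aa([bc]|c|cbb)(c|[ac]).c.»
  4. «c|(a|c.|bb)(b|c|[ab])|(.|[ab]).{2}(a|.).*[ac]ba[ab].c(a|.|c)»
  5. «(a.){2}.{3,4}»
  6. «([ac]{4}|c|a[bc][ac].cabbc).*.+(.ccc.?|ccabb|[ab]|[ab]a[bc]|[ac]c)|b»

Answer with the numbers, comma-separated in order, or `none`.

1 → no match
2 → match
3 → match
4 → no match
5 → no match — must start with `a`
6 → no match

2, 3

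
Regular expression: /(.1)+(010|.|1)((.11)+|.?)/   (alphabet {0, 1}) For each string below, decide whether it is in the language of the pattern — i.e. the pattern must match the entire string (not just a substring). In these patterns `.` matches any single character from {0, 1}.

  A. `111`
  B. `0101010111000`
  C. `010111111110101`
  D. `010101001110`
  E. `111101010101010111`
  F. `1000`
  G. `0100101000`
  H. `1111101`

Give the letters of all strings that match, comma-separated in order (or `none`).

A, E

A. `111` → match
B → no match
C → no match
D. `010101001110` → no match
E → match
F. `1000` → no match
G. `0100101000` → no match
H. `1111101` → no match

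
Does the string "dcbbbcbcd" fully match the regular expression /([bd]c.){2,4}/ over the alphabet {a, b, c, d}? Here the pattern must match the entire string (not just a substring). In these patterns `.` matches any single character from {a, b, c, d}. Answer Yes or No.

No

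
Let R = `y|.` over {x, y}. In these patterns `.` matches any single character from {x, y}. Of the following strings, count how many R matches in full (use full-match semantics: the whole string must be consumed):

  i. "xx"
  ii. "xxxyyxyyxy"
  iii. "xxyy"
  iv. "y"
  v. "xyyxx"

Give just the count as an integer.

1

i. "xx" → no match
ii. "xxxyyxyyxy" → no match
iii. "xxyy" → no match
iv. "y" → match
v. "xyyxx" → no match
Total matched: 1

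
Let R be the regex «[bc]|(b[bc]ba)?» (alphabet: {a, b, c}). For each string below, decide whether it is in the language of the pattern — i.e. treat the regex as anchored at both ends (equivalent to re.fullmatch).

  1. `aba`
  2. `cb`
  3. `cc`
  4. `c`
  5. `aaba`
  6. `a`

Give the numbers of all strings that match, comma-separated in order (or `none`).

1 → no match
2 → no match
3 → no match
4 → match
5 → no match
6 → no match

4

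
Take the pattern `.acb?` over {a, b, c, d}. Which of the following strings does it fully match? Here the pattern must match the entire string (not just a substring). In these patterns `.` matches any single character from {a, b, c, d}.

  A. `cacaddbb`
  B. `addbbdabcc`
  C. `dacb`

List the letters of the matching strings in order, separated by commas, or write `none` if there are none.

A → no match
B → no match
C → match

C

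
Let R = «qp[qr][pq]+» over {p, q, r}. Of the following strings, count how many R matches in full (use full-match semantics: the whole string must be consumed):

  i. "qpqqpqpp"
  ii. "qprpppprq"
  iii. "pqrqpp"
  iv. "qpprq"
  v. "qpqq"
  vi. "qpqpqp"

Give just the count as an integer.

3

i → match
ii → no match
iii → no match — must start with "qp"
iv → no match
v → match
vi → match
Total matched: 3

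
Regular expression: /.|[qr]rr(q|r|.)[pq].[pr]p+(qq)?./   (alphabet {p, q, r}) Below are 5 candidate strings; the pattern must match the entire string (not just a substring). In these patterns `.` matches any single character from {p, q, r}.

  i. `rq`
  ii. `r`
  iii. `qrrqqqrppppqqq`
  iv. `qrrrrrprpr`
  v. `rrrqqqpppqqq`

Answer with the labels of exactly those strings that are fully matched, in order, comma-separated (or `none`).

ii, iii, v

i. `rq` → no match
ii. `r` → match
iii → match
iv. `qrrrrrprpr` → no match
v. `rrrqqqpppqqq` → match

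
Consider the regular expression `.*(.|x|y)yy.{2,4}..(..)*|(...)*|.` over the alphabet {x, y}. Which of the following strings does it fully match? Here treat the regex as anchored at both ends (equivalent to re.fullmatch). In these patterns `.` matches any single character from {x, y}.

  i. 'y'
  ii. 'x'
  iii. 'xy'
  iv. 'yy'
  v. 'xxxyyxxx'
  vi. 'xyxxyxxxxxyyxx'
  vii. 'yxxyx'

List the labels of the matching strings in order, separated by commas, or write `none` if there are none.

i, ii

i → match
ii → match
iii → no match
iv → no match
v → no match
vi → no match
vii → no match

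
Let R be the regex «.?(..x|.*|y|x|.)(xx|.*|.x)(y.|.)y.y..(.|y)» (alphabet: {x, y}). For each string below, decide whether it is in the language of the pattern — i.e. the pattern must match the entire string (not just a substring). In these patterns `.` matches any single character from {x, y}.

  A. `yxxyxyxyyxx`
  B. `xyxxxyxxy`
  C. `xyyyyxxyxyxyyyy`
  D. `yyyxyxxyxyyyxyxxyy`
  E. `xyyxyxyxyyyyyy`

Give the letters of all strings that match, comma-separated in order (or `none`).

A, C, E

A. `yxxyxyxyyxx` → match
B. `xyxxxyxxy` → no match
C → match
D → no match
E → match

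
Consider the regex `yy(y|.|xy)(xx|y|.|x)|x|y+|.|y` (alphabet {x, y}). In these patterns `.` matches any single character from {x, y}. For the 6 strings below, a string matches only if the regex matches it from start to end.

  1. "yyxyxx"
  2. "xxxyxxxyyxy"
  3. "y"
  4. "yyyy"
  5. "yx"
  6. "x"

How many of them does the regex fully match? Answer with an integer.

4

1 → match
2 → no match
3 → match
4 → match
5 → no match
6 → match
Total matched: 4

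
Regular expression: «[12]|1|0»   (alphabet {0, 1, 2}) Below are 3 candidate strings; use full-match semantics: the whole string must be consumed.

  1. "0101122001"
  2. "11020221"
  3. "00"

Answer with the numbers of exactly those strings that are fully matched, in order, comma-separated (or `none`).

none

1. "0101122001" → no match
2. "11020221" → no match
3. "00" → no match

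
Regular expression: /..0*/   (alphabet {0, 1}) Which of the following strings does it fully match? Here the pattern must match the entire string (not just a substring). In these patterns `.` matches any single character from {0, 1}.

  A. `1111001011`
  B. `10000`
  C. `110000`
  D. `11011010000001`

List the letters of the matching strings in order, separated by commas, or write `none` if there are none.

B, C

A. `1111001011` → no match
B. `10000` → match
C. `110000` → match
D → no match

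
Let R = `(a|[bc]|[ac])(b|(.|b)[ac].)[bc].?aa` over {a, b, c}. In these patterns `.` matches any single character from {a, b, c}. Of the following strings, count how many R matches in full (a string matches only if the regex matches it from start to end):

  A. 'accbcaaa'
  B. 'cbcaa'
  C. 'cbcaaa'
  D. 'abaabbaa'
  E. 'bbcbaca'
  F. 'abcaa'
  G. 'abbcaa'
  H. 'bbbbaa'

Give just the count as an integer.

A → match
B → match
C → match
D → match
E → no match — must end with 'aa'
F → match
G → match
H → match
Total matched: 7

7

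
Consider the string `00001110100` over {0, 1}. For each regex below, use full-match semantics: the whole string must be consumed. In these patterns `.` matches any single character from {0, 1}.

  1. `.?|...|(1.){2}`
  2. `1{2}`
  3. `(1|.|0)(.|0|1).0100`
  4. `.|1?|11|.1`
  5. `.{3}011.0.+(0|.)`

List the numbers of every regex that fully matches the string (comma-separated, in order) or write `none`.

5

1 → no match
2 → no match — must start with `1`
3 → no match
4 → no match
5 → match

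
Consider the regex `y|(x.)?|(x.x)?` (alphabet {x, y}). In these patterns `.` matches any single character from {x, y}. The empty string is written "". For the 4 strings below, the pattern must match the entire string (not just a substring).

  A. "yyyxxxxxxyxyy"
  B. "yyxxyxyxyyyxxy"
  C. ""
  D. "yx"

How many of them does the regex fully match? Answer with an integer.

1

A → no match
B → no match
C → match
D → no match
Total matched: 1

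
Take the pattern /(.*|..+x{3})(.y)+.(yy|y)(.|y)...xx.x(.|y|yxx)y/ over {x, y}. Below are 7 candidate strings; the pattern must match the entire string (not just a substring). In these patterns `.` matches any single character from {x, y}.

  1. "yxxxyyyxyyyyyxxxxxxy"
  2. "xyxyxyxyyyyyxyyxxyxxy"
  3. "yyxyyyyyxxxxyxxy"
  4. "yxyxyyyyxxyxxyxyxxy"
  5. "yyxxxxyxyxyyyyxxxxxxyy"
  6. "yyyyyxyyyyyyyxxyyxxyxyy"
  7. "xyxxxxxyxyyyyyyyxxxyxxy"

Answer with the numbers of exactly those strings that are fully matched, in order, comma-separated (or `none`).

1, 2, 3, 4, 5, 6, 7

1 → match
2 → match
3 → match
4 → match
5 → match
6 → match
7 → match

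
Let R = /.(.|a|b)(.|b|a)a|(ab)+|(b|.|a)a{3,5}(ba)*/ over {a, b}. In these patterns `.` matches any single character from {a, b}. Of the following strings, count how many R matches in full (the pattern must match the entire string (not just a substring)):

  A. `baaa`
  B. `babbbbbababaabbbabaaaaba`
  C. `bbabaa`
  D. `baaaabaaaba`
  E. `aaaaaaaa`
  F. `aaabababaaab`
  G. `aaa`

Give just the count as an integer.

A → match
B → no match
C → no match
D → no match
E → no match
F → no match
G → no match
Total matched: 1

1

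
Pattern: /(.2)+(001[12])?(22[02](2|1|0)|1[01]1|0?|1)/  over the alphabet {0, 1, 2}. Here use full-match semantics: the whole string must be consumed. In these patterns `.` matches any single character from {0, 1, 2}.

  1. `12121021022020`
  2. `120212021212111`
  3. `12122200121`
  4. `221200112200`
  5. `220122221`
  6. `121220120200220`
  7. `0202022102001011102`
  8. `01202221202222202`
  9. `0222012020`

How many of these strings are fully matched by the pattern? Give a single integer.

1 → no match
2 → match
3 → match
4 → match
5 → no match
6 → no match
7 → no match
8 → no match
9 → no match
Total matched: 3

3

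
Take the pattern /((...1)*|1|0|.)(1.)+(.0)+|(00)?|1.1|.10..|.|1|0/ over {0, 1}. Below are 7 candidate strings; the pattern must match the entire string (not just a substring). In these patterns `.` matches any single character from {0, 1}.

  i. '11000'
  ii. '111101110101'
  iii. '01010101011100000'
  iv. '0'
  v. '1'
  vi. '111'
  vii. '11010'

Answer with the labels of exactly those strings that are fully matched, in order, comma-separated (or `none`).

i, iii, iv, v, vi, vii

i. '11000' → match
ii. '111101110101' → no match
iii → match
iv. '0' → match
v. '1' → match
vi. '111' → match
vii. '11010' → match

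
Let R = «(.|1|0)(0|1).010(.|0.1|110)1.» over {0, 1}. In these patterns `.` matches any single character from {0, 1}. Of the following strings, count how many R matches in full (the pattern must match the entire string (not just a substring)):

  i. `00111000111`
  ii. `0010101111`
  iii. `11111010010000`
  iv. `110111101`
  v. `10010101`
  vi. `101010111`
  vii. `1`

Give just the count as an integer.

i → no match
ii → no match
iii → no match
iv → no match
v → no match
vi → match
vii → no match
Total matched: 1

1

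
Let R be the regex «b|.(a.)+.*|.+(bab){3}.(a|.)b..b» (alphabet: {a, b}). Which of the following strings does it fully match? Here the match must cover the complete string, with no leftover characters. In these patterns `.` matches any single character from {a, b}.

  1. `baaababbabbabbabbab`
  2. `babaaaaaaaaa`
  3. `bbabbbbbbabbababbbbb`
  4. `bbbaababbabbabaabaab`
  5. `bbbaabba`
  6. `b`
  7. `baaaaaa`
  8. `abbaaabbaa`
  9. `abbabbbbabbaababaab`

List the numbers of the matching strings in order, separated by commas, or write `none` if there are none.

1 → match
2 → match
3 → no match
4 → match
5 → no match
6 → match
7 → match
8 → no match
9 → no match

1, 2, 4, 6, 7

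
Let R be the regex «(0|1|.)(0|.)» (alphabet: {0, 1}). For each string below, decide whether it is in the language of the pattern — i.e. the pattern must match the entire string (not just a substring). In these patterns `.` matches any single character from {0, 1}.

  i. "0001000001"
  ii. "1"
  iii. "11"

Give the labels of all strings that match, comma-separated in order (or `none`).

iii

i. "0001000001" → no match
ii. "1" → no match
iii. "11" → match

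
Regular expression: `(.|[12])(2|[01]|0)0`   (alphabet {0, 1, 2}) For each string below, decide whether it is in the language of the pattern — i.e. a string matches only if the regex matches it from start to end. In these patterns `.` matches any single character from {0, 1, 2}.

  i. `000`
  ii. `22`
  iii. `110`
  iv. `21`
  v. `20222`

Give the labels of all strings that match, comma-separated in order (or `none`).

i → match
ii → no match — must end with `0`
iii → match
iv → no match — must end with `0`
v → no match — must end with `0`

i, iii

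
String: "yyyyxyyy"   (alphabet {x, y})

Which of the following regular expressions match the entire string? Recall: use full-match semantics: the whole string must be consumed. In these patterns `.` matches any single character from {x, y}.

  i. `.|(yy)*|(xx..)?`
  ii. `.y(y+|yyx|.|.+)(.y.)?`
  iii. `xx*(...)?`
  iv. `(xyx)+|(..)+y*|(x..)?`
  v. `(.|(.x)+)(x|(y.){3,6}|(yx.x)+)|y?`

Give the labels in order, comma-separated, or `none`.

i → no match
ii → match
iii → no match — must start with "x"
iv → match
v → no match

ii, iv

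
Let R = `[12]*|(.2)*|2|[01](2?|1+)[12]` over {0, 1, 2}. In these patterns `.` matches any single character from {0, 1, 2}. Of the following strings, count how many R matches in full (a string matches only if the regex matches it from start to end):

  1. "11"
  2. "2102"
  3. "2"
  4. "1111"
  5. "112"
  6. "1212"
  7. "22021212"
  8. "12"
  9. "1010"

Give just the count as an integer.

1 → match
2 → no match
3 → match
4 → match
5 → match
6 → match
7 → match
8 → match
9 → no match
Total matched: 7

7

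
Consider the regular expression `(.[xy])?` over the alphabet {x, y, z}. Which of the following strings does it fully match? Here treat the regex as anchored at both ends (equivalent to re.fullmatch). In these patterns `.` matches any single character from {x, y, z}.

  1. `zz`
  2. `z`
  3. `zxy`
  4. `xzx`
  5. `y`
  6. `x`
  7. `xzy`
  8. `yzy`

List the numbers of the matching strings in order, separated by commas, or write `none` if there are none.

1 → no match
2 → no match
3 → no match
4 → no match
5 → no match
6 → no match
7 → no match
8 → no match

none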